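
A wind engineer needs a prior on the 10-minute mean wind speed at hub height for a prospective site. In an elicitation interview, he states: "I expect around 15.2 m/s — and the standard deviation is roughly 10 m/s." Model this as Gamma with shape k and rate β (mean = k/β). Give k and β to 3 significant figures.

k ≈ 2.31, β ≈ 0.152

For Gamma(k, rate β): mean = k/β, variance = k/β², so CV = 1/√k.
CV = SD/mean = 10/15.2 = 0.6579, hence k = 1/CV² = 2.31.
Then β = k/mean = 2.31/15.2 = 0.152.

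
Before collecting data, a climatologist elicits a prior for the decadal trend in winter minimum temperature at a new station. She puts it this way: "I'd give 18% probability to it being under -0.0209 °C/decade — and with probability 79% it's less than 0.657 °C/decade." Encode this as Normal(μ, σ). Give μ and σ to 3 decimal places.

μ = 0.339, σ = 0.394

The p-quantile of Normal(μ,σ) is μ + z_p·σ, with z_{0.18} = -0.9154 and z_{0.79} = 0.8064.
Eliminate σ: μ = (z₂·x₁ − z₁·x₂)/(z₂ − z₁) = (0.8064·-0.0209 − (-0.9154)·0.657)/1.722 = 0.339.
Then σ = (x₂ − x₁)/(z₂ − z₁) = (0.657 − -0.0209)/1.722 = 0.394.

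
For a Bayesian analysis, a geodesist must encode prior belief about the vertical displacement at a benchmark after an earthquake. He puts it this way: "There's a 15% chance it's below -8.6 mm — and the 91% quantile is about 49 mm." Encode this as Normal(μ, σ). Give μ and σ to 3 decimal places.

For Normal(μ,σ), the p-quantile is μ + z_p·σ. Here z_{0.15} = -1.036, z_{0.91} = 1.341.
So -8.6 = μ − 1.036σ and 49 = μ + 1.341σ.
Subtracting: σ = (49 − -8.6)/(1.341 − (-1.036)) = 24.230.
Then μ = -8.6 − (-1.036)·24.230 = 16.513.

μ = 16.513, σ = 24.230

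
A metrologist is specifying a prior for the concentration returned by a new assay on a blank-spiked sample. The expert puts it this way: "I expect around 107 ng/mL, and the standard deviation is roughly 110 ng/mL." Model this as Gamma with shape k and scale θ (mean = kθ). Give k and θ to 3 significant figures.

For Gamma(k, scale θ): mean = kθ, variance = kθ², so CV = 1/√k.
CV = SD/mean = 110/107 = 1.028, hence k = 1/CV² = 0.946.
Then θ = mean/k = 107/0.946 = 113.

k ≈ 0.946, θ ≈ 113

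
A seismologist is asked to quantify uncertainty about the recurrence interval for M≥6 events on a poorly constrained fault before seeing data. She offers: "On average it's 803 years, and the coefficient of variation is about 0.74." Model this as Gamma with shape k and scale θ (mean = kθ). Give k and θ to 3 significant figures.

For Gamma(k, scale θ): mean = kθ, variance = kθ², so CV = 1/√k.
CV = 0.74, hence k = 1/CV² = 1.83.
Then θ = mean/k = 803/1.83 = 440.

k ≈ 1.83, θ ≈ 440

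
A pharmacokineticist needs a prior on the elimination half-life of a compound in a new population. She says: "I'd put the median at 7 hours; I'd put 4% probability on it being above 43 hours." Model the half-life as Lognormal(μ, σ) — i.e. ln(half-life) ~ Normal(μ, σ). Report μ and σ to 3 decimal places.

μ ≈ 1.946, σ ≈ 1.037

If T ~ Lognormal(μ,σ) then ln T ~ Normal(μ,σ), so the p-quantile of ln T is μ + z_p·σ.
ln(7) = 1.946 and ln(43) = 3.761; z_{0.5} = 0, z_{0.96} = 1.751.
σ = (3.761 − 1.946)/(1.751 − (0)) = 1.037.
μ = 1.946 − (0)·1.037 = 1.946.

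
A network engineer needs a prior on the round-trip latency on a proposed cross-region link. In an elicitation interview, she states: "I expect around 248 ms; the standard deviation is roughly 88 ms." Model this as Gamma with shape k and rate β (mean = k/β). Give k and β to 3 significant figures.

k ≈ 7.94, β ≈ 0.032

For Gamma(k, rate β): mean = k/β, variance = k/β², so CV = 1/√k.
CV = SD/mean = 88/248 = 0.3548, hence k = 1/CV² = 7.94.
Then β = k/mean = 7.94/248 = 0.032.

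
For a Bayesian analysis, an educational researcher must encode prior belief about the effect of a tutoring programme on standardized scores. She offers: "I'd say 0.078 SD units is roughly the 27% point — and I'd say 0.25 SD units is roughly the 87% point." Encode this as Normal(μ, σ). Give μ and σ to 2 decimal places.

μ = 0.14, σ = 0.10

For Normal(μ,σ), the p-quantile is μ + z_p·σ. Here z_{0.27} = -0.6128, z_{0.87} = 1.126.
So 0.078 = μ − 0.6128σ and 0.25 = μ + 1.126σ.
Subtracting: σ = (0.25 − 0.078)/(1.126 − (-0.6128)) = 0.10.
Then μ = 0.078 − (-0.6128)·0.10 = 0.14.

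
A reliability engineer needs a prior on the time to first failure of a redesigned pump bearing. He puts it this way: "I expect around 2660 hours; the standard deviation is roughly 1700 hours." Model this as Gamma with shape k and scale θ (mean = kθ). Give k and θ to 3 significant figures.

k ≈ 2.45, θ ≈ 1090

For Gamma(k, scale θ): mean = kθ, variance = kθ², so CV = 1/√k.
CV = SD/mean = 1700/2660 = 0.6391, hence k = 1/CV² = 2.45.
Then θ = mean/k = 2660/2.45 = 1090.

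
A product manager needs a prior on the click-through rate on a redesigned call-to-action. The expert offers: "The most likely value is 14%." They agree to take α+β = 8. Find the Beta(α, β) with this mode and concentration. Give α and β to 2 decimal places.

For α,β > 1 the Beta mode is (α−1)/(α+β−2). With α+β = 8, the mode is (α−1)/6.
Set (α−1)/6 = 0.14 → α = 1 + 0.14·6 = 1.84.
β = 8 − α = 6.16.

α = 1.84, β = 6.16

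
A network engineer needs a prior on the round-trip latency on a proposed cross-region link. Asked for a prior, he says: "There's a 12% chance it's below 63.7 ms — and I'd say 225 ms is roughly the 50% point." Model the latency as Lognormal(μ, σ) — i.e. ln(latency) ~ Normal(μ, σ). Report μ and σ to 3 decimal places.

μ ≈ 5.416, σ ≈ 1.074

If T ~ Lognormal(μ,σ) then ln T ~ Normal(μ,σ), so the p-quantile of ln T is μ + z_p·σ.
ln(63.7) = 4.154 and ln(225) = 5.416; z_{0.12} = -1.175, z_{0.5} = 0.
σ = (5.416 − 4.154)/(0 − (-1.175)) = 1.074.
μ = 4.154 − (-1.175)·1.074 = 5.416.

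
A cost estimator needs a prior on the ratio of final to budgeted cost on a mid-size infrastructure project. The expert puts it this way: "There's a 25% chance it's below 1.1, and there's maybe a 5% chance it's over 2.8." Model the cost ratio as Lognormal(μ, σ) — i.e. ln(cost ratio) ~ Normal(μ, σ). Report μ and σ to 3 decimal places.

μ ≈ 0.367, σ ≈ 0.403

If T ~ Lognormal(μ,σ) then ln T ~ Normal(μ,σ), so the p-quantile of ln T is μ + z_p·σ.
ln(1.1) = 0.09531 and ln(2.8) = 1.03; z_{0.25} = -0.6745, z_{0.95} = 1.645.
σ = (1.03 − 0.09531)/(1.645 − (-0.6745)) = 0.403.
μ = 0.09531 − (-0.6745)·0.403 = 0.367.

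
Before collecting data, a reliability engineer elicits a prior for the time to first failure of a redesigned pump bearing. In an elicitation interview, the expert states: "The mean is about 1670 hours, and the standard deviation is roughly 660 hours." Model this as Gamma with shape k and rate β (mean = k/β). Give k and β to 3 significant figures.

k ≈ 6.4, β ≈ 0.00383

For Gamma(k, rate β): mean = k/β, variance = k/β², so CV = 1/√k.
CV = SD/mean = 660/1670 = 0.3952, hence k = 1/CV² = 6.4.
Then β = k/mean = 6.4/1670 = 0.00383.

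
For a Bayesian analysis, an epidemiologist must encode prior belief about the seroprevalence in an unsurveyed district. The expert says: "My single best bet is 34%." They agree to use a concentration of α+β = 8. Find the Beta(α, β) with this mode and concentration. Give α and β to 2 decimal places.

For α,β > 1 the Beta mode is (α−1)/(α+β−2). With α+β = 8, the mode is (α−1)/6.
Set (α−1)/6 = 0.34 → α = 1 + 0.34·6 = 3.04.
β = 8 − α = 4.96.

α = 3.04, β = 4.96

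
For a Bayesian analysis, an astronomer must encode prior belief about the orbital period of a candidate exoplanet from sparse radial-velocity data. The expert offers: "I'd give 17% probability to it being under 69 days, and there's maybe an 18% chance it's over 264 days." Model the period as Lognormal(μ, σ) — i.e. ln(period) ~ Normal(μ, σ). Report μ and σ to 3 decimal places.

If T ~ Lognormal(μ,σ) then ln T ~ Normal(μ,σ), so the p-quantile of ln T is μ + z_p·σ.
ln(69) = 4.234 and ln(264) = 5.576; z_{0.17} = -0.9542, z_{0.82} = 0.9154.
σ = (5.576 − 4.234)/(0.9154 − (-0.9542)) = 0.718.
μ = 4.234 − (-0.9542)·0.718 = 4.919.

μ ≈ 4.919, σ ≈ 0.718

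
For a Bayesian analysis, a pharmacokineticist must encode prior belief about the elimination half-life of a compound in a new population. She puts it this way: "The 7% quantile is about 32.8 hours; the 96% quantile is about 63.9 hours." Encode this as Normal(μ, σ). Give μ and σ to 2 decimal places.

For Normal(μ,σ), the p-quantile is μ + z_p·σ. Here z_{0.07} = -1.476, z_{0.96} = 1.751.
So 32.8 = μ − 1.476σ and 63.9 = μ + 1.751σ.
Subtracting: σ = (63.9 − 32.8)/(1.751 − (-1.476)) = 9.64.
Then μ = 32.8 − (-1.476)·9.64 = 47.03.

μ = 47.03, σ = 9.64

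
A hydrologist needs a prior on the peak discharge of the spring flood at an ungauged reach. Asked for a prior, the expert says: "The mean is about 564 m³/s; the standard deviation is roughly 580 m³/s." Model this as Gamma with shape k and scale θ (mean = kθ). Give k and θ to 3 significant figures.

For Gamma(k, scale θ): mean = kθ, variance = kθ², so CV = 1/√k.
CV = SD/mean = 580/564 = 1.028, hence k = 1/CV² = 0.946.
Then θ = mean/k = 564/0.946 = 596.

k ≈ 0.946, θ ≈ 596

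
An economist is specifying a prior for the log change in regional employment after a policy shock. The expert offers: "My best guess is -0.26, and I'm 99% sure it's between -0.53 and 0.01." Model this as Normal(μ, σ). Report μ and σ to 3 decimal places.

A symmetric 99% interval runs μ ± z·σ with z = 2.576.
Half-width = 0.27, so σ = 0.27/2.576 = 0.105.
μ is the stated best guess, -0.260.

μ = -0.260, σ = 0.105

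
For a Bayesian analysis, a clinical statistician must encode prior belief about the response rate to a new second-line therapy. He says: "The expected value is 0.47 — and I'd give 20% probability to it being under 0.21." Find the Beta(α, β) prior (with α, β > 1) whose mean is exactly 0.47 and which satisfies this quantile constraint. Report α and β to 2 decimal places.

With mean 0.47 fixed, write α = 0.47s, β = 0.53s where s = α+β.
Need P(θ < 0.21) = 0.2 under Beta(0.47s, 0.53s). Normal approximation: (q−m)/√(m(1−m)/s) ≈ z_{0.2} = -0.842, so s ≈ 0.47·0.53·(-0.842)²/(0.21−0.47)² = 2.6.
At s = 2.6: P(θ<0.21) ≈ 0.204. Adjusting to match 0.2 gives s ≈ 2.68.
So α = 0.47·2.68 ≈ 1.26, β = 0.53·2.68 ≈ 1.42.

α ≈ 1.26, β ≈ 1.42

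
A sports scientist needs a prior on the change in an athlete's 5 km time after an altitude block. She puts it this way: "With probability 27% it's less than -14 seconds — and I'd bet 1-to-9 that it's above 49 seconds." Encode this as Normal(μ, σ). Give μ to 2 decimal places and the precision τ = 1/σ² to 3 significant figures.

μ = 6.38, τ = 0.000904

The p-quantile of Normal(μ,σ) is μ + z_p·σ, with z_{0.27} = -0.6128 and z_{0.9} = 1.282.
Eliminate σ: μ = (z₂·x₁ − z₁·x₂)/(z₂ − z₁) = (1.282·-14 − (-0.6128)·49)/1.894 = 6.38.
Then σ = (x₂ − x₁)/(z₂ − z₁) = (49 − -14)/1.894 = 33.26.
Precision τ = 1/σ² = 1/33.26² = 0.000904.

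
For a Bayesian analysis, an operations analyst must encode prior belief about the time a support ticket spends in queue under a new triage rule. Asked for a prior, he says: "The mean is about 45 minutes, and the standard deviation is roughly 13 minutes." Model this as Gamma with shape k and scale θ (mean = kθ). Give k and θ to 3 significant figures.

k ≈ 12, θ ≈ 3.76

For Gamma(k, scale θ): mean = kθ, variance = kθ², so CV = 1/√k.
CV = SD/mean = 13/45 = 0.2889, hence k = 1/CV² = 12.
Then θ = mean/k = 45/12 = 3.76.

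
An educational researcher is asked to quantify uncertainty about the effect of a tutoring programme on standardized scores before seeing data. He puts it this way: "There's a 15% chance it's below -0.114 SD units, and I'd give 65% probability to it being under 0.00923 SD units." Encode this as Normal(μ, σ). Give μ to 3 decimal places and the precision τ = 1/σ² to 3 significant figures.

μ = -0.024, τ = 133

For Normal(μ,σ), the p-quantile is μ + z_p·σ. Here z_{0.15} = -1.036, z_{0.65} = 0.3853.
So -0.114 = μ − 1.036σ and 0.00923 = μ + 0.3853σ.
Subtracting: σ = (0.00923 − -0.114)/(0.3853 − (-1.036)) = 0.087.
Then μ = -0.114 − (-1.036)·0.087 = -0.024.
Precision τ = 1/σ² = 1/0.08667² = 133.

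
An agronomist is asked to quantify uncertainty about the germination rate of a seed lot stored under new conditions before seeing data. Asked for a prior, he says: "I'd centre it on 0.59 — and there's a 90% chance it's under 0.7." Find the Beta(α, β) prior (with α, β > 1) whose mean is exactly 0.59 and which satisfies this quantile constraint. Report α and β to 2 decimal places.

α ≈ 18.71, β ≈ 13.00

With mean 0.59 fixed, write α = 0.59s, β = 0.41s where s = α+β.
Need P(θ < 0.7) = 0.9 under Beta(0.59s, 0.41s). Normal approximation: (q−m)/√(m(1−m)/s) ≈ z_{0.9} = 1.28, so s ≈ 0.59·0.41·(1.28)²/(0.7−0.59)² = 32.8.
At s = 32.8: P(θ<0.7) ≈ 0.904. Adjusting to match 0.9 gives s ≈ 31.71.
So α = 0.59·31.71 ≈ 18.71, β = 0.41·31.71 ≈ 13.00.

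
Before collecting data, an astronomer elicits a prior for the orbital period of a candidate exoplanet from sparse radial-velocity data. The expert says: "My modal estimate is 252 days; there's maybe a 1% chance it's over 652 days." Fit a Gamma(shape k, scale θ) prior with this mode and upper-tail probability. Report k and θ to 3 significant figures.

k ≈ 6.16, θ ≈ 48.9

Gamma(k,θ) with k>1 has mode (k−1)θ, so θ = 252/(k−1).
Need P(X < 652) = 0.99 with θ tied to k this way. Start at k = 2, θ = 252: P(X<652) ≈ 0.730.
Too low — raise k to concentrate. Iterating converges to k ≈ 6.16.
Then θ = 252/(6.16−1) ≈ 48.9.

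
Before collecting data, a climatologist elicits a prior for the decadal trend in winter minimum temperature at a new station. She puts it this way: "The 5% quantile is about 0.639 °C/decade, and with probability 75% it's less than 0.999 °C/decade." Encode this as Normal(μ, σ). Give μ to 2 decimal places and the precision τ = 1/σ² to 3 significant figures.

For Normal(μ,σ), the p-quantile is μ + z_p·σ. Here z_{0.05} = -1.645, z_{0.75} = 0.6745.
So 0.639 = μ − 1.645σ and 0.999 = μ + 0.6745σ.
Subtracting: σ = (0.999 − 0.639)/(0.6745 − (-1.645)) = 0.16.
Then μ = 0.639 − (-1.645)·0.16 = 0.89.
Precision τ = 1/σ² = 1/0.1552² = 41.5.

μ = 0.89, τ = 41.5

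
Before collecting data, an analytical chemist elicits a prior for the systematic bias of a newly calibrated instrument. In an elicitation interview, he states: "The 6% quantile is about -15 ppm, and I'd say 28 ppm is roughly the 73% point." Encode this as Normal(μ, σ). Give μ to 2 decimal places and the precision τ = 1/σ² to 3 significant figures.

For Normal(μ,σ), the p-quantile is μ + z_p·σ. Here z_{0.06} = -1.555, z_{0.73} = 0.6128.
So -15 = μ − 1.555σ and 28 = μ + 0.6128σ.
Subtracting: σ = (28 − -15)/(0.6128 − (-1.555)) = 19.84.
Then μ = -15 − (-1.555)·19.84 = 15.84.
Precision τ = 1/σ² = 1/19.84² = 0.00254.

μ = 15.84, τ = 0.00254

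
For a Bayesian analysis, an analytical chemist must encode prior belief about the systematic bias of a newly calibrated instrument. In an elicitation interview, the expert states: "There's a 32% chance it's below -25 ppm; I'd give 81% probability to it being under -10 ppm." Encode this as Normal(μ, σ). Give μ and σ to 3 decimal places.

μ = -19.786, σ = 11.147

For Normal(μ,σ), the p-quantile is μ + z_p·σ. Here z_{0.32} = -0.4677, z_{0.81} = 0.8779.
So -25 = μ − 0.4677σ and -10 = μ + 0.8779σ.
Subtracting: σ = (-10 − -25)/(0.8779 − (-0.4677)) = 11.147.
Then μ = -25 − (-0.4677)·11.147 = -19.786.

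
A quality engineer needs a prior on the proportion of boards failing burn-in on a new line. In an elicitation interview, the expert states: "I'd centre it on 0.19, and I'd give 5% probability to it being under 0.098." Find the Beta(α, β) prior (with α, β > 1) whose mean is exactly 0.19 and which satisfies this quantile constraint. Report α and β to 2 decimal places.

α ≈ 7.47, β ≈ 31.83

With mean 0.19 fixed, write α = 0.19s, β = 0.81s where s = α+β.
Need P(θ < 0.098) = 0.05 under Beta(0.19s, 0.81s). Normal approximation: (q−m)/√(m(1−m)/s) ≈ z_{0.05} = -1.64, so s ≈ 0.19·0.81·(-1.64)²/(0.098−0.19)² = 49.2.
At s = 49.2: P(θ<0.098) ≈ 0.031. Adjusting to match 0.05 gives s ≈ 39.29.
So α = 0.19·39.29 ≈ 7.47, β = 0.81·39.29 ≈ 31.83.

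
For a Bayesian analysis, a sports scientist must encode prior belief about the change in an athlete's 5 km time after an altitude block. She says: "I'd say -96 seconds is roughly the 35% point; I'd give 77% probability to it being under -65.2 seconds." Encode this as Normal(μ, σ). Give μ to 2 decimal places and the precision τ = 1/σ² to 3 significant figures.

The p-quantile of Normal(μ,σ) is μ + z_p·σ, with z_{0.35} = -0.3853 and z_{0.77} = 0.7388.
Eliminate σ: μ = (z₂·x₁ − z₁·x₂)/(z₂ − z₁) = (0.7388·-96 − (-0.3853)·-65.2)/1.124 = -85.44.
Then σ = (x₂ − x₁)/(z₂ − z₁) = (-65.2 − -96)/1.124 = 27.40.
Precision τ = 1/σ² = 1/27.4² = 0.00133.

μ = -85.44, τ = 0.00133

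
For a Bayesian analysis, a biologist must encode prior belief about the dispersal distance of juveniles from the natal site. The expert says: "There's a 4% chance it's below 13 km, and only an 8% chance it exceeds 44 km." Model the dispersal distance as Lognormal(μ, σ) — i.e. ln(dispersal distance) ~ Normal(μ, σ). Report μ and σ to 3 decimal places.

μ ≈ 3.241, σ ≈ 0.386

If T ~ Lognormal(μ,σ) then ln T ~ Normal(μ,σ), so the p-quantile of ln T is μ + z_p·σ.
ln(13) = 2.565 and ln(44) = 3.784; z_{0.04} = -1.751, z_{0.92} = 1.405.
σ = (3.784 − 2.565)/(1.405 − (-1.751)) = 0.386.
μ = 2.565 − (-1.751)·0.386 = 3.241.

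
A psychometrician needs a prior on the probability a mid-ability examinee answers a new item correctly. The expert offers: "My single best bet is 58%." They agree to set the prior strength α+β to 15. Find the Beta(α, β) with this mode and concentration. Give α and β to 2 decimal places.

α = 8.54, β = 6.46

For α,β > 1 the Beta mode is (α−1)/(α+β−2). With α+β = 15, the mode is (α−1)/13.
Set (α−1)/13 = 0.58 → α = 1 + 0.58·13 = 8.54.
β = 15 − α = 6.46.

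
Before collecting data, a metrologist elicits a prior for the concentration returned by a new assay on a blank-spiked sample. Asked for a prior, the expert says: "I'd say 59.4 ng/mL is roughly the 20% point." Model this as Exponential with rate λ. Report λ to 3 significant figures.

P(T < 59.4) = 1 − e^(−λ·59.4) = 0.2, so λ = −ln(1−0.2)/59.4 = −ln(0.8)/59.4 = 0.00376.

λ ≈ 0.00376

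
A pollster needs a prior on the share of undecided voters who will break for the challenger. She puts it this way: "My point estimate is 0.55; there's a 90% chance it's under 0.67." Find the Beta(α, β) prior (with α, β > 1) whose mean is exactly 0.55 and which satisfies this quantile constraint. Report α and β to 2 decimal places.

With mean 0.55 fixed, write α = 0.55s, β = 0.45s where s = α+β.
Need P(θ < 0.67) = 0.9 under Beta(0.55s, 0.45s). Normal approximation: (q−m)/√(m(1−m)/s) ≈ z_{0.9} = 1.28, so s ≈ 0.55·0.45·(1.28)²/(0.67−0.55)² = 28.2.
At s = 28.2: P(θ<0.67) ≈ 0.903. Adjusting to match 0.9 gives s ≈ 27.50.
So α = 0.55·27.50 ≈ 15.12, β = 0.45·27.50 ≈ 12.37.

α ≈ 15.12, β ≈ 12.37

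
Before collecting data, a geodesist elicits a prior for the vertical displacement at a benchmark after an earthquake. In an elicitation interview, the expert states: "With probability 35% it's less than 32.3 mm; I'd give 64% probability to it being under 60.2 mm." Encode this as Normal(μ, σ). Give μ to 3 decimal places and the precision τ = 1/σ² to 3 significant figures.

The p-quantile of Normal(μ,σ) is μ + z_p·σ, with z_{0.35} = -0.3853 and z_{0.64} = 0.3585.
Eliminate σ: μ = (z₂·x₁ − z₁·x₂)/(z₂ − z₁) = (0.3585·32.3 − (-0.3853)·60.2)/0.7438 = 46.754.
Then σ = (x₂ − x₁)/(z₂ − z₁) = (60.2 − 32.3)/0.7438 = 37.511.
Precision τ = 1/σ² = 1/37.51² = 0.000711.

μ = 46.754, τ = 0.000711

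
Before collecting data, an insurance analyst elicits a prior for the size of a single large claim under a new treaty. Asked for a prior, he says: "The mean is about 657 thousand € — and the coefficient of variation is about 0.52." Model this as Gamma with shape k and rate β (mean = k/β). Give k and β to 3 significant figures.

k ≈ 3.7, β ≈ 0.00563

For Gamma(k, rate β): mean = k/β, variance = k/β², so CV = 1/√k.
CV = 0.52, hence k = 1/CV² = 3.7.
Then β = k/mean = 3.7/657 = 0.00563.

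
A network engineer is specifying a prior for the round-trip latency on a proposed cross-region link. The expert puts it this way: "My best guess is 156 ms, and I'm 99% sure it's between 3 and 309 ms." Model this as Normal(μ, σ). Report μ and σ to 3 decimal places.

A symmetric 99% interval runs μ ± z·σ with z = 2.576.
Half-width = 153, so σ = 153/2.576 = 59.398.
μ is the stated best guess, 156.000.

μ = 156.000, σ = 59.398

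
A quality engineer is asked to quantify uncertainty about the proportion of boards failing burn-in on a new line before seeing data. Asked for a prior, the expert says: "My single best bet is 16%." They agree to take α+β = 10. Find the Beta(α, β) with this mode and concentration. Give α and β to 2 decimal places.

For α,β > 1 the Beta mode is (α−1)/(α+β−2). With α+β = 10, the mode is (α−1)/8.
Set (α−1)/8 = 0.16 → α = 1 + 0.16·8 = 2.28.
β = 10 − α = 7.72.

α = 2.28, β = 7.72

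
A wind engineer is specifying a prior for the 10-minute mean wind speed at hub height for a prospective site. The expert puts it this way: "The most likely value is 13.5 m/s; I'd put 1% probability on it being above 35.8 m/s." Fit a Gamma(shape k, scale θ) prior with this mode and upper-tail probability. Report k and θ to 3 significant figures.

Gamma(k,θ) with k>1 has mode (k−1)θ, so θ = 13.5/(k−1).
Need P(X < 35.8) = 0.99 with θ tied to k this way. Start at k = 2, θ = 13.5: P(X<35.8) ≈ 0.742.
Too low — raise k to concentrate. Iterating converges to k ≈ 5.87.
Then θ = 13.5/(5.87−1) ≈ 2.77.

k ≈ 5.87, θ ≈ 2.77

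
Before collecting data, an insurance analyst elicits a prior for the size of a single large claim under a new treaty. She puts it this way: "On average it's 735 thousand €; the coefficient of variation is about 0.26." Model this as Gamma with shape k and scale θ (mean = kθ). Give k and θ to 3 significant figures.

k ≈ 14.8, θ ≈ 49.7

For Gamma(k, scale θ): mean = kθ, variance = kθ², so CV = 1/√k.
CV = 0.26, hence k = 1/CV² = 14.8.
Then θ = mean/k = 735/14.8 = 49.7.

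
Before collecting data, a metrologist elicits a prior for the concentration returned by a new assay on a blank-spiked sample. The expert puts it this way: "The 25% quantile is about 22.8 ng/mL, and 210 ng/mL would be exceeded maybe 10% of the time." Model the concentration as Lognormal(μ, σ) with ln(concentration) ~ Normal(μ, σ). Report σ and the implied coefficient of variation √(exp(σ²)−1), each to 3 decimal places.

σ ≈ 1.135, CV ≈ 1.621

If T ~ Lognormal(μ,σ) then ln T ~ Normal(μ,σ), so the p-quantile of ln T is μ + z_p·σ.
ln(22.8) = 3.127 and ln(210) = 5.347; z_{0.25} = -0.6745, z_{0.9} = 1.282.
σ = (5.347 − 3.127)/(1.282 − (-0.6745)) = 1.135.
μ = 3.127 − (-0.6745)·1.135 = 3.892.
CV = √(exp(σ²)−1) = √(exp(1.2885)−1) = 1.621.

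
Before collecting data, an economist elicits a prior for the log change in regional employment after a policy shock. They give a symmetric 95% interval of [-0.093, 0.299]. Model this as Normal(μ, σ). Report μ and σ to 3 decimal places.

μ = 0.103, σ = 0.100

A symmetric 95% interval runs μ ± z·σ with z = 1.96.
Half-width = 0.196, so σ = 0.196/1.96 = 0.100.
μ is the interval midpoint, 0.103.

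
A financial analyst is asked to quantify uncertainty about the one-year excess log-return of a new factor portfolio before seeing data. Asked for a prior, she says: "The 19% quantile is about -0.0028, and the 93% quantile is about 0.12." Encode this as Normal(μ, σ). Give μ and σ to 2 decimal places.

For Normal(μ,σ), the p-quantile is μ + z_p·σ. Here z_{0.19} = -0.8779, z_{0.93} = 1.476.
So -0.0028 = μ − 0.8779σ and 0.12 = μ + 1.476σ.
Subtracting: σ = (0.12 − -0.0028)/(1.476 − (-0.8779)) = 0.05.
Then μ = -0.0028 − (-0.8779)·0.05 = 0.04.

μ = 0.04, σ = 0.05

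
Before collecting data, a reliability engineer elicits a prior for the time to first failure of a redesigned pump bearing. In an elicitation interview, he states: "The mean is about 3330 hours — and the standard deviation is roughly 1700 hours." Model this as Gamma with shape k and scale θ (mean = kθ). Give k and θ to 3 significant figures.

For Gamma(k, scale θ): mean = kθ, variance = kθ², so CV = 1/√k.
CV = SD/mean = 1700/3330 = 0.5105, hence k = 1/CV² = 3.84.
Then θ = mean/k = 3330/3.84 = 868.

k ≈ 3.84, θ ≈ 868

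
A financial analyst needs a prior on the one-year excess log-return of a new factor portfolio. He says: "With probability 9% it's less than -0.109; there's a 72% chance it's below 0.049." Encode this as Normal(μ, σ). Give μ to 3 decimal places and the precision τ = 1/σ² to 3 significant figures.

For Normal(μ,σ), the p-quantile is μ + z_p·σ. Here z_{0.09} = -1.341, z_{0.72} = 0.5828.
So -0.109 = μ − 1.341σ and 0.049 = μ + 0.5828σ.
Subtracting: σ = (0.049 − -0.109)/(0.5828 − (-1.341)) = 0.082.
Then μ = -0.109 − (-1.341)·0.082 = 0.001.
Precision τ = 1/σ² = 1/0.08214² = 148.

μ = 0.001, τ = 148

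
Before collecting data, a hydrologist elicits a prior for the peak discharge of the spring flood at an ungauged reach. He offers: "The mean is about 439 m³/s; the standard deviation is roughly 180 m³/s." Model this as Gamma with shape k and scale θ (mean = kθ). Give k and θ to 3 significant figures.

k ≈ 5.95, θ ≈ 73.8

For Gamma(k, scale θ): mean = kθ, variance = kθ², so CV = 1/√k.
CV = SD/mean = 180/439 = 0.41, hence k = 1/CV² = 5.95.
Then θ = mean/k = 439/5.95 = 73.8.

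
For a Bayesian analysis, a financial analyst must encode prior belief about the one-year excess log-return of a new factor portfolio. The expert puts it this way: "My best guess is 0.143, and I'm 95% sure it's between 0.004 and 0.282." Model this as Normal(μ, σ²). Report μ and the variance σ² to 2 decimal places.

μ = 0.14, σ² = 0.01

A symmetric 95% interval runs μ ± z·σ with z = 1.96.
Half-width = 0.139, so σ = 0.139/1.96 = 0.071 and σ² = 0.01.
μ is the stated best guess, 0.14.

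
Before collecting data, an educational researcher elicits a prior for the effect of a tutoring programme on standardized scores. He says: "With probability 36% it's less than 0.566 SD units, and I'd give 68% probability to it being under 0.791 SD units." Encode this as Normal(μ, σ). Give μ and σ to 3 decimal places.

μ = 0.664, σ = 0.272

For Normal(μ,σ), the p-quantile is μ + z_p·σ. Here z_{0.36} = -0.3585, z_{0.68} = 0.4677.
So 0.566 = μ − 0.3585σ and 0.791 = μ + 0.4677σ.
Subtracting: σ = (0.791 − 0.566)/(0.4677 − (-0.3585)) = 0.272.
Then μ = 0.566 − (-0.3585)·0.272 = 0.664.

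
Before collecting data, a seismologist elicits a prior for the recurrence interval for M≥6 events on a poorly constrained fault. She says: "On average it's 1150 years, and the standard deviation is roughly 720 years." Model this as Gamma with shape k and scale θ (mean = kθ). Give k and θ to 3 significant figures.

For Gamma(k, scale θ): mean = kθ, variance = kθ², so CV = 1/√k.
CV = SD/mean = 720/1150 = 0.6261, hence k = 1/CV² = 2.55.
Then θ = mean/k = 1150/2.55 = 451.

k ≈ 2.55, θ ≈ 451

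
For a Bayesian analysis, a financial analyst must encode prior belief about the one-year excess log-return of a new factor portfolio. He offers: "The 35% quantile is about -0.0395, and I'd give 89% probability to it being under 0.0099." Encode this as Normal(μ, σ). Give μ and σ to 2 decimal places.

μ = -0.03, σ = 0.03

For Normal(μ,σ), the p-quantile is μ + z_p·σ. Here z_{0.35} = -0.3853, z_{0.89} = 1.227.
So -0.0395 = μ − 0.3853σ and 0.0099 = μ + 1.227σ.
Subtracting: σ = (0.0099 − -0.0395)/(1.227 − (-0.3853)) = 0.03.
Then μ = -0.0395 − (-0.3853)·0.03 = -0.03.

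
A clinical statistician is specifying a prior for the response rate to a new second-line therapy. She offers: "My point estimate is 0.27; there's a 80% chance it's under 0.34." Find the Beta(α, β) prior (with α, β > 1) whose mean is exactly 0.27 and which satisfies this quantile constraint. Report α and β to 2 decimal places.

With mean 0.27 fixed, write α = 0.27s, β = 0.73s where s = α+β.
Need P(θ < 0.34) = 0.8 under Beta(0.27s, 0.73s). Normal approximation: (q−m)/√(m(1−m)/s) ≈ z_{0.8} = 0.842, so s ≈ 0.27·0.73·(0.842)²/(0.34−0.27)² = 28.5.
At s = 28.5: P(θ<0.34) ≈ 0.805. Adjusting to match 0.8 gives s ≈ 27.01.
So α = 0.27·27.01 ≈ 7.29, β = 0.73·27.01 ≈ 19.72.

α ≈ 7.29, β ≈ 19.72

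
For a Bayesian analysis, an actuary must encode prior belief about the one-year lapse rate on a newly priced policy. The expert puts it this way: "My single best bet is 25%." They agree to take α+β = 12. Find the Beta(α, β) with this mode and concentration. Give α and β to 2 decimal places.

For α,β > 1 the Beta mode is (α−1)/(α+β−2). With α+β = 12, the mode is (α−1)/10.
Set (α−1)/10 = 0.25 → α = 1 + 0.25·10 = 3.50.
β = 12 − α = 8.50.

α = 3.50, β = 8.50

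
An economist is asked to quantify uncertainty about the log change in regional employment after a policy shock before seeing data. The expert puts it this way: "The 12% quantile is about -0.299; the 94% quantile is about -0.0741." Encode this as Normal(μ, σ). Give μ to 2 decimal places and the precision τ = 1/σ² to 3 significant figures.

The p-quantile of Normal(μ,σ) is μ + z_p·σ, with z_{0.12} = -1.175 and z_{0.94} = 1.555.
Eliminate σ: μ = (z₂·x₁ − z₁·x₂)/(z₂ − z₁) = (1.555·-0.299 − (-1.175)·-0.0741)/2.73 = -0.20.
Then σ = (x₂ − x₁)/(z₂ − z₁) = (-0.0741 − -0.299)/2.73 = 0.08.
Precision τ = 1/σ² = 1/0.08239² = 147.

μ = -0.20, τ = 147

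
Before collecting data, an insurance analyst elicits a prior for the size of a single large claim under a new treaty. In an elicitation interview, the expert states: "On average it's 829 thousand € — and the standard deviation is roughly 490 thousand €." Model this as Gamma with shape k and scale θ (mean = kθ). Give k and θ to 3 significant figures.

k ≈ 2.86, θ ≈ 290

For Gamma(k, scale θ): mean = kθ, variance = kθ², so CV = 1/√k.
CV = SD/mean = 490/829 = 0.5911, hence k = 1/CV² = 2.86.
Then θ = mean/k = 829/2.86 = 290.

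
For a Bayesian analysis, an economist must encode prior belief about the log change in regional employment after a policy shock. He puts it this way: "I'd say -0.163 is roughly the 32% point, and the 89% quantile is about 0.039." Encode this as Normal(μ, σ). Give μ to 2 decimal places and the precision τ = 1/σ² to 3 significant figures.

For Normal(μ,σ), the p-quantile is μ + z_p·σ. Here z_{0.32} = -0.4677, z_{0.89} = 1.227.
So -0.163 = μ − 0.4677σ and 0.039 = μ + 1.227σ.
Subtracting: σ = (0.039 − -0.163)/(1.227 − (-0.4677)) = 0.12.
Then μ = -0.163 − (-0.4677)·0.12 = -0.11.
Precision τ = 1/σ² = 1/0.1192² = 70.3.

μ = -0.11, τ = 70.3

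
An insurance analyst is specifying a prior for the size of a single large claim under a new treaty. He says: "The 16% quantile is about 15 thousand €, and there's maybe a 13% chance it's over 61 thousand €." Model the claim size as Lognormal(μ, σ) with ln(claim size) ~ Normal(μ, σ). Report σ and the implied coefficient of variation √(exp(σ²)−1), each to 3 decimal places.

If T ~ Lognormal(μ,σ) then ln T ~ Normal(μ,σ), so the p-quantile of ln T is μ + z_p·σ.
ln(15) = 2.708 and ln(61) = 4.111; z_{0.16} = -0.9945, z_{0.87} = 1.126.
σ = (4.111 − 2.708)/(1.126 − (-0.9945)) = 0.661.
μ = 2.708 − (-0.9945)·0.661 = 3.366.
CV = √(exp(σ²)−1) = √(exp(0.4375)−1) = 0.741.

σ ≈ 0.661, CV ≈ 0.741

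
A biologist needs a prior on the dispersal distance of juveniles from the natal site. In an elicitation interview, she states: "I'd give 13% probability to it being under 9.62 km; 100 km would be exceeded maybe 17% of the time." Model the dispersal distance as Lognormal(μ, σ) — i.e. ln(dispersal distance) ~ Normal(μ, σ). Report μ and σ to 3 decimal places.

If T ~ Lognormal(μ,σ) then ln T ~ Normal(μ,σ), so the p-quantile of ln T is μ + z_p·σ.
ln(9.62) = 2.264 and ln(100) = 4.605; z_{0.13} = -1.126, z_{0.83} = 0.9542.
σ = (4.605 − 2.264)/(0.9542 − (-1.126)) = 1.125.
μ = 2.264 − (-1.126)·1.125 = 3.531.

μ ≈ 3.531, σ ≈ 1.125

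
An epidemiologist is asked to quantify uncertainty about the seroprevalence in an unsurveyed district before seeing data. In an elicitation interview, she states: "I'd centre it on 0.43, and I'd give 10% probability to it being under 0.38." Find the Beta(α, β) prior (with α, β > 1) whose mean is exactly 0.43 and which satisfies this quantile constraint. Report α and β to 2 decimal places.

α ≈ 68.57, β ≈ 90.89

With mean 0.43 fixed, write α = 0.43s, β = 0.57s where s = α+β.
Need P(θ < 0.38) = 0.1 under Beta(0.43s, 0.57s). Normal approximation: (q−m)/√(m(1−m)/s) ≈ z_{0.1} = -1.28, so s ≈ 0.43·0.57·(-1.28)²/(0.38−0.43)² = 161.0.
At s = 161.0: P(θ<0.38) ≈ 0.099. Adjusting to match 0.1 gives s ≈ 159.46.
So α = 0.43·159.46 ≈ 68.57, β = 0.57·159.46 ≈ 90.89.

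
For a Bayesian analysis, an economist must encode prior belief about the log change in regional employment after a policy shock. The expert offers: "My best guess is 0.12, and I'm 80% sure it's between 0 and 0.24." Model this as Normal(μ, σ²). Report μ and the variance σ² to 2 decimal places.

μ = 0.12, σ² = 0.01

A symmetric 80% interval runs μ ± z·σ with z = 1.282.
Half-width = 0.12, so σ = 0.12/1.282 = 0.094 and σ² = 0.01.
μ is the stated best guess, 0.12.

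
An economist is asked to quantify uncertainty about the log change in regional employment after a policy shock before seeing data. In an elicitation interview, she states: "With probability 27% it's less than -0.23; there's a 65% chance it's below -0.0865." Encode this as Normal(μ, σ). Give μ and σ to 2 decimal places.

For Normal(μ,σ), the p-quantile is μ + z_p·σ. Here z_{0.27} = -0.6128, z_{0.65} = 0.3853.
So -0.23 = μ − 0.6128σ and -0.0865 = μ + 0.3853σ.
Subtracting: σ = (-0.0865 − -0.23)/(0.3853 − (-0.6128)) = 0.14.
Then μ = -0.23 − (-0.6128)·0.14 = -0.14.

μ = -0.14, σ = 0.14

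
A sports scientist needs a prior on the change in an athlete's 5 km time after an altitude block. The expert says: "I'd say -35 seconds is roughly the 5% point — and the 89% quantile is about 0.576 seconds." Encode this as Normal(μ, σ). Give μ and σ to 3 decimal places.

The p-quantile of Normal(μ,σ) is μ + z_p·σ, with z_{0.05} = -1.645 and z_{0.89} = 1.227.
Eliminate σ: μ = (z₂·x₁ − z₁·x₂)/(z₂ − z₁) = (1.227·-35 − (-1.645)·0.576)/2.871 = -14.621.
Then σ = (x₂ − x₁)/(z₂ − z₁) = (0.576 − -35)/2.871 = 12.390.

μ = -14.621, σ = 12.390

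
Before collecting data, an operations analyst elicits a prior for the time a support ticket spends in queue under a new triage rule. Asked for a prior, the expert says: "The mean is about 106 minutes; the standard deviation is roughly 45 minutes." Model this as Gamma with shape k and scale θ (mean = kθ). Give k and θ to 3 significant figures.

k ≈ 5.55, θ ≈ 19.1

For Gamma(k, scale θ): mean = kθ, variance = kθ², so CV = 1/√k.
CV = SD/mean = 45/106 = 0.4245, hence k = 1/CV² = 5.55.
Then θ = mean/k = 106/5.55 = 19.1.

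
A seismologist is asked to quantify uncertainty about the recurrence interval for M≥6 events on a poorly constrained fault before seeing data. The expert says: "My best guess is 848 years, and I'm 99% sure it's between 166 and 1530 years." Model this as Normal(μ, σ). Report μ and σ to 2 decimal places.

μ = 848.00, σ = 264.77

A symmetric 99% interval runs μ ± z·σ with z = 2.576.
Half-width = 682, so σ = 682/2.576 = 264.77.
μ is the stated best guess, 848.00.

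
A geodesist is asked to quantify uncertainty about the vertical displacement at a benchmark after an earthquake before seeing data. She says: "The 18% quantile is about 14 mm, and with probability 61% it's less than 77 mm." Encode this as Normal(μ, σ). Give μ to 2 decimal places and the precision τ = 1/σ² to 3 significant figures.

μ = 62.27, τ = 0.00036

For Normal(μ,σ), the p-quantile is μ + z_p·σ. Here z_{0.18} = -0.9154, z_{0.61} = 0.2793.
So 14 = μ − 0.9154σ and 77 = μ + 0.2793σ.
Subtracting: σ = (77 − 14)/(0.2793 − (-0.9154)) = 52.73.
Then μ = 14 − (-0.9154)·52.73 = 62.27.
Precision τ = 1/σ² = 1/52.73² = 0.00036.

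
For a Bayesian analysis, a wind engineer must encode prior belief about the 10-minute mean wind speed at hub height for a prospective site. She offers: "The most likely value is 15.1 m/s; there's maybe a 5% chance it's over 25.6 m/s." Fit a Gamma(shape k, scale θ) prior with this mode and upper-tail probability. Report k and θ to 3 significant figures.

Gamma(k,θ) with k>1 has mode (k−1)θ, so θ = 15.1/(k−1).
Need P(X < 25.6) = 0.95 with θ tied to k this way. Start at k = 2, θ = 15.1: P(X<25.6) ≈ 0.505.
Too low — raise k to concentrate. Iterating converges to k ≈ 11.
Then θ = 15.1/(11−1) ≈ 1.51.

k ≈ 11, θ ≈ 1.51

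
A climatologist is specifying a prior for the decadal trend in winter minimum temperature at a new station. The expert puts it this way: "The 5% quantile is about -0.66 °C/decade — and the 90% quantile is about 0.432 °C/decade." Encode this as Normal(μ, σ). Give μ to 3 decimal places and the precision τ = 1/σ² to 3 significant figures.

The p-quantile of Normal(μ,σ) is μ + z_p·σ, with z_{0.05} = -1.645 and z_{0.9} = 1.282.
Eliminate σ: μ = (z₂·x₁ − z₁·x₂)/(z₂ − z₁) = (1.282·-0.66 − (-1.645)·0.432)/2.926 = -0.046.
Then σ = (x₂ − x₁)/(z₂ − z₁) = (0.432 − -0.66)/2.926 = 0.373.
Precision τ = 1/σ² = 1/0.3732² = 7.18.

μ = -0.046, τ = 7.18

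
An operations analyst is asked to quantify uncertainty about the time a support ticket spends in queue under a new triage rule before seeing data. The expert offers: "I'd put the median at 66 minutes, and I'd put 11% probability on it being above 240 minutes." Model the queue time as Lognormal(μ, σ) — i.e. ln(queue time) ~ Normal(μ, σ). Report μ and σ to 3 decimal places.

μ ≈ 4.190, σ ≈ 1.053

If T ~ Lognormal(μ,σ) then ln T ~ Normal(μ,σ), so the p-quantile of ln T is μ + z_p·σ.
ln(66) = 4.19 and ln(240) = 5.481; z_{0.5} = 0, z_{0.89} = 1.227.
σ = (5.481 − 4.19)/(1.227 − (0)) = 1.053.
μ = 4.19 − (0)·1.053 = 4.190.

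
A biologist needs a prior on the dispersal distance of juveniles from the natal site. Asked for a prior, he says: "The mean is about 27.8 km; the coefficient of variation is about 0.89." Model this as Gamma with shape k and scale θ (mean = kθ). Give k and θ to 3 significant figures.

For Gamma(k, scale θ): mean = kθ, variance = kθ², so CV = 1/√k.
CV = 0.89, hence k = 1/CV² = 1.26.
Then θ = mean/k = 27.8/1.26 = 22.

k ≈ 1.26, θ ≈ 22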